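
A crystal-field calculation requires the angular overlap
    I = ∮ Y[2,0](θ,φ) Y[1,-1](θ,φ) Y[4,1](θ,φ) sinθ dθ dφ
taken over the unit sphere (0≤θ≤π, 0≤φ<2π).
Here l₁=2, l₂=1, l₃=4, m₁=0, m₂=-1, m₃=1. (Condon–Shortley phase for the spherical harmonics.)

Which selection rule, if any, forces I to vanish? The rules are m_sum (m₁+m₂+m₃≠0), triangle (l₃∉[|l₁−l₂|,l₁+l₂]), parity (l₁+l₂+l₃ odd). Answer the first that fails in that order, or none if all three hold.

triangle

Σmᵢ = 0  ✓
l₃∈[|l₁−l₂|,l₁+l₂]=[1,3], have l₃=4  ✗
Σlᵢ = 7 ⇒ odd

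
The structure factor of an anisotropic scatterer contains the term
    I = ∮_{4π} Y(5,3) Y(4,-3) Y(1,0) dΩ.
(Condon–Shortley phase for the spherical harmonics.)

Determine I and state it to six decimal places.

-0.196426

m-sum 0 ✓  L=10 even ✓  1≤1≤9 ✓
Π(2lᵢ+1) = 11×9×3 = 297
triangle coeff Δ(5,4,1) = 1/495
Σ_t [4,4]: t=4:+1/576 = 1/576
(3j)²=5/99 [(5 4 1; 0 0 0)], sign=-1
Σ_t [1,1]: t=1:−1/5040 = -1/5040
(3j)²=16/495 [(5 4 1; 3 -3 0)], sign=+1
⇒ 4πI² = 16/33
I = (-1)√(16/33/(4π)) = -0.19642560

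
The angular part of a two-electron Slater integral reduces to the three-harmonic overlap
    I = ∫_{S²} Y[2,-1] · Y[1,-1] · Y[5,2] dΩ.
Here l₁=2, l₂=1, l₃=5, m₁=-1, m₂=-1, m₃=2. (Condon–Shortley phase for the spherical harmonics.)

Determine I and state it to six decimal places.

triangle: need 1≤l₃≤3, have 5; I=0

0.000000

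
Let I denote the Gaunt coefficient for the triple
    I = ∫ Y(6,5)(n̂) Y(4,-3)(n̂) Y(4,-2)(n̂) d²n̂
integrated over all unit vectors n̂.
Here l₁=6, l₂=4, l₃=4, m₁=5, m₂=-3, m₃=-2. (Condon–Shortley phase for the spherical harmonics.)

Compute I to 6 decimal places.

-0.100084

m-sum 0 ✓  L=14 even ✓  2≤4≤10 ✓
Π(2lᵢ+1) = 13×9×9 = 1053
triangle coeff Δ(6,4,4) = 1/1261260
Σ_t [2,4]: t=2:+1/4608 t=3:−1/1296 t=4:+1/4608 = -7/20736
(3j)²=20/1287 [(6 4 4; 0 0 0)], sign=-1
Σ_t [0,1]: t=0:+1/86400 t=1:−1/172800 = 1/172800
(3j)²=1/130 [(6 4 4; 5 -3 -2)], sign=+1
⇒ 4πI² = 18/143
I = (-1)√(18/143/(4π)) = -0.10008369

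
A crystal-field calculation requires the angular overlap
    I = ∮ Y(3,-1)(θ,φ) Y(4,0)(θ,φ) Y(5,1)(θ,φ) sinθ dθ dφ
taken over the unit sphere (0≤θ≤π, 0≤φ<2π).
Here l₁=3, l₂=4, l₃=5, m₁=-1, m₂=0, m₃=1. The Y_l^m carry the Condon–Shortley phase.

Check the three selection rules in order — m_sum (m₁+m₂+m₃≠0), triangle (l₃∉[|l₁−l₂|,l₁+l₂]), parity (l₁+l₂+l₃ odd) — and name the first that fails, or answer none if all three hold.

none

m₁+m₂+m₃ = -1 + 0 + 1 = 0  ✓
triangle: |3−4|=1 ≤ l₃=5 ≤ 3+4=7  ✓
parity: l₁+l₂+l₃ = 12 is even  ✓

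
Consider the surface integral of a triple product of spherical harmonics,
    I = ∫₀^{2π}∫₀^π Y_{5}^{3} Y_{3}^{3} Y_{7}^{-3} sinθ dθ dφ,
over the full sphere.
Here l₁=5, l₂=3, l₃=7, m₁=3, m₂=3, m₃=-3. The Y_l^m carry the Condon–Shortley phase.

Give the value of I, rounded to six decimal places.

0.000000

m-sum = 3 + 3 − 3 = 3 ≠ 0 ⇒ I = 0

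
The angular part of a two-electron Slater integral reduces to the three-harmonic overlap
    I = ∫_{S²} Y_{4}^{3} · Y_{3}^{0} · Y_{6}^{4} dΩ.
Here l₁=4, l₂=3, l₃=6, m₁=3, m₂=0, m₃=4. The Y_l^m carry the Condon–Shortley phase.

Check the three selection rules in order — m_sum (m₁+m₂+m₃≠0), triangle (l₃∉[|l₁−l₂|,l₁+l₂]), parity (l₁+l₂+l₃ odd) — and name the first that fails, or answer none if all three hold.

m_sum

Σmᵢ = 7  ✗
l₃∈[|l₁−l₂|,l₁+l₂]=[1,7], have l₃=6
Σlᵢ = 13 ⇒ odd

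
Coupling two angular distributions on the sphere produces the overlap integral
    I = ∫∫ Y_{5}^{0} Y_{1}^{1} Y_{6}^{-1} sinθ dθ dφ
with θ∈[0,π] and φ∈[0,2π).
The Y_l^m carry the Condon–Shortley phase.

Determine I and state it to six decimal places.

-0.187239

Rules hold: Σm=0, L=12 even, 4≤6≤6.
N = 11·3·13 = 429
Δ = 0!·10!·2!/13! = 1/858
Racah Σ t=0..0: t=0:+1/14400 = 1/14400
⇒ 3j(5 1 6; 0 0 0)² = 6/143, sgn +1
Racah Σ t=0..0: t=0:+1/28800 = 1/28800
⇒ 3j(5 1 6; 0 1 -1)² = 7/286, sgn -1
4πI² = N·(3j₀)²·(3jₘ)² = 63/143
I = -1·√(0.440559/4π) = -0.18723944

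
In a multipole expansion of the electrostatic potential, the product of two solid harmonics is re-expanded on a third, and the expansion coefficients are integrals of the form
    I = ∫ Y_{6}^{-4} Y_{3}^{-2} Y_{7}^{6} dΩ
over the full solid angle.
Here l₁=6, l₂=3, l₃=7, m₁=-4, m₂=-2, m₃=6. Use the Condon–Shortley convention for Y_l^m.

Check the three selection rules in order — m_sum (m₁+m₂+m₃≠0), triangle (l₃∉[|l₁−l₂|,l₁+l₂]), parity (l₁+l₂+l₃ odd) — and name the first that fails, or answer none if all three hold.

azimuthal sum: -4 − 2 + 6 = 0  ✓
3 ≤ 7 ≤ 9 (triangle on l)  ✓
L = 6 + 3 + 7 = 16 (even)  ✓

none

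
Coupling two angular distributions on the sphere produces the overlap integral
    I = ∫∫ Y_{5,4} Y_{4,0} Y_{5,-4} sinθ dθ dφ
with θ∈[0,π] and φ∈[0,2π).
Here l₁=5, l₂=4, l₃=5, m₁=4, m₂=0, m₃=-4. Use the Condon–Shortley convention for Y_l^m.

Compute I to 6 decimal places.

-0.130198

m-sum 0 ✓  L=14 even ✓  1≤5≤9 ✓
Π(2lᵢ+1) = 11×9×11 = 1089
triangle coeff Δ(5,4,5) = 1/3153150
Σ_t [0,4]: t=0:+1/69120 t=1:−1/1728 t=2:+1/576 t=3:−1/1728 t=4:+1/69120 = 7/11520
(3j)²=2/143 [(5 4 5; 0 0 0)], sign=-1
Σ_t [0,1]: t=0:+1/69120 t=1:−1/25920 = -1/41472
(3j)²=2/143 [(5 4 5; 4 0 -4)], sign=+1
⇒ 4πI² = 36/169
I = (-1)√(36/169/(4π)) = -0.13019760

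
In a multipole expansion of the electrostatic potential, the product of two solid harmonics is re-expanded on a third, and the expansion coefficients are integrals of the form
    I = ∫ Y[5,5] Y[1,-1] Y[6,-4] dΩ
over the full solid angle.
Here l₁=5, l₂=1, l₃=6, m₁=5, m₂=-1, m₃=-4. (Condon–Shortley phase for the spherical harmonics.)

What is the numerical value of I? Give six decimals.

0.040859

Checks pass: Σm=0; 12 even; l₃=6∈[4,6].
(2·5+1)(2·1+1)(2·6+1) = 429
Δ: 0! 10! 2! / 13! → 1/858
sum: t=0:+1/14400 = 1/14400
3j²(5 1 6; 0 0 0) = Δ·Π!·Σ² = 6/143  (sign +1)
sum: t=0:+1/7257600 = 1/7257600
3j²(5 1 6; 5 -1 -4) = Δ·Π!·Σ² = 1/858  (sign +1)
combine: 4πI² = 429·6/143·1/858 = 3/143
take √, sign +1: I = 0.04085899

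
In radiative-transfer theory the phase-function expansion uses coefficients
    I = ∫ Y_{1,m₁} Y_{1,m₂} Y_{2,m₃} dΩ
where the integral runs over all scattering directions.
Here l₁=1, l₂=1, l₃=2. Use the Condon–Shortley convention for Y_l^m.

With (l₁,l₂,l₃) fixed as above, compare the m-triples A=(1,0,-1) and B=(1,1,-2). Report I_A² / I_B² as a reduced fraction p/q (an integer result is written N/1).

Shared (l₁,l₂,l₃)=(1,1,2): N and (l;000)² cancel in I_A²/I_B².
A: Δ = 0!·2!·2!/5! = 1/30; Racah Σ t=0..0: t=0:+1/2 = 1/2; ⇒ 3j(1 1 2; 1 0 -1)² = 1/10, sgn -1
B: Δ = 0!·2!·2!/5! = 1/30; Racah Σ t=0..0: t=0:+1/4 = 1/4; ⇒ 3j(1 1 2; 1 1 -2)² = 1/5, sgn +1
I_A²/I_B² = (1/10)/(1/5) = 1/2

1/2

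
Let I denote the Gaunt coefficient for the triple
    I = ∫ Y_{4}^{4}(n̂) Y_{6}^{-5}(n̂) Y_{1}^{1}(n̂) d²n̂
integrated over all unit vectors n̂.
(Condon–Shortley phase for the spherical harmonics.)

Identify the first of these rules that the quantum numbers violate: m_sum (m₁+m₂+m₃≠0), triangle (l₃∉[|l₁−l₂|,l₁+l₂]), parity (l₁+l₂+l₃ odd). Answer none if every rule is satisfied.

triangle

Σmᵢ = 0  ✓
l₃∈[|l₁−l₂|,l₁+l₂]=[2,10], have l₃=1  ✗
Σlᵢ = 11 ⇒ odd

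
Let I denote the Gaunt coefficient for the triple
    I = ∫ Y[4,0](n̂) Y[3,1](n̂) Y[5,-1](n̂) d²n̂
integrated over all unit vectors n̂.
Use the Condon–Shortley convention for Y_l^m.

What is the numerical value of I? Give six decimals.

Rules hold: Σm=0, L=12 even, 1≤5≤7.
N = 9·7·11 = 693
Δ = 2!·6!·4!/13! = 1/180180
Racah Σ t=0..2: t=0:+1/576 t=1:−1/144 t=2:+1/576 = -1/288
⇒ 3j(4 3 5; 0 0 0)² = 20/1001, sgn +1
Racah Σ t=0..2: t=0:+1/2304 t=1:−1/216 t=2:+1/384 = -11/6912
⇒ 3j(4 3 5; 0 1 -1)² = 11/1638, sgn -1
4πI² = N·(3j₀)²·(3jₘ)² = 110/1183
I = -1·√(0.0929839/4π) = -0.08601992

-0.086020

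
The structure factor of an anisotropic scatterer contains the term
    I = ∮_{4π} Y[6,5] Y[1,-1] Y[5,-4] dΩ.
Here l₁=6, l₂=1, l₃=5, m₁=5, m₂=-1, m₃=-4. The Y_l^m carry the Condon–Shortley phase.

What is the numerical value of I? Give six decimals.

-0.303018

Rules hold: Σm=0, L=12 even, 5≤5≤7.
N = 13·3·11 = 429
Δ = 2!·10!·0!/13! = 1/858
Racah Σ t=1..1: t=1:−1/14400 = -1/14400
⇒ 3j(6 1 5; 0 0 0)² = 6/143, sgn +1
Racah Σ t=0..0: t=0:+1/725760 = 1/725760
⇒ 3j(6 1 5; 5 -1 -4)² = 5/78, sgn -1
4πI² = N·(3j₀)²·(3jₘ)² = 15/13
I = -1·√(1.15385/4π) = -0.30301841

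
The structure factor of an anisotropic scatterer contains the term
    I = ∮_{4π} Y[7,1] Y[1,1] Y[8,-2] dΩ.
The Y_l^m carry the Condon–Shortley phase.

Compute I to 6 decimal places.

0.205254

Checks pass: Σm=0; 16 even; l₃=8∈[6,8].
(2·7+1)(2·1+1)(2·8+1) = 765
Δ: 0! 14! 2! / 17! → 1/2040
sum: t=0:+1/25401600 = 1/25401600
3j²(7 1 8; 0 0 0) = Δ·Π!·Σ² = 8/255  (sign +1)
sum: t=0:+1/58060800 = 1/58060800
3j²(7 1 8; 1 1 -2) = Δ·Π!·Σ² = 3/136  (sign +1)
combine: 4πI² = 765·8/255·3/136 = 9/17
take √, sign +1: I = 0.20525411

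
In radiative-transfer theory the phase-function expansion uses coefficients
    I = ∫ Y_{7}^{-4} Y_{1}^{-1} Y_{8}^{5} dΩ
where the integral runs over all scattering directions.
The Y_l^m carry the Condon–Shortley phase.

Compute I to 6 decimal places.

-0.270230

m-sum 0 ✓  L=16 even ✓  6≤8≤8 ✓
Π(2lᵢ+1) = 15×3×17 = 765
triangle coeff Δ(7,1,8) = 1/2040
Σ_t [0,0]: t=0:+1/25401600 = 1/25401600
(3j)²=8/255 [(7 1 8; 0 0 0)], sign=+1
Σ_t [0,0]: t=0:+1/479001600 = 1/479001600
(3j)²=13/340 [(7 1 8; -4 -1 5)], sign=-1
⇒ 4πI² = 78/85
I = (-1)√(78/85/(4π)) = -0.27022959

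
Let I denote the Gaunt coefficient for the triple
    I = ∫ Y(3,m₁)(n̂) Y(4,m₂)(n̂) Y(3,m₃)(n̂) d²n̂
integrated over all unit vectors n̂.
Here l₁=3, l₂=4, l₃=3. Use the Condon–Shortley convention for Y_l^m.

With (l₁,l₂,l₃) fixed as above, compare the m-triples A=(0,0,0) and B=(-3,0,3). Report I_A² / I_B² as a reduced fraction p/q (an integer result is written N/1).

Shared (l₁,l₂,l₃)=(3,4,3): N and (l;000)² cancel in I_A²/I_B².
A: Δ = 4!·2!·4!/11! = 1/34650; Racah Σ t=1..3: t=1:−1/72 t=2:+1/16 t=3:−1/72 = 5/144; ⇒ 3j(3 4 3; 0 0 0)² = 2/77, sgn -1
B: Δ = 4!·2!·4!/11! = 1/34650; Racah Σ t=4..4: t=4:+1/1152 = 1/1152; ⇒ 3j(3 4 3; -3 0 3)² = 1/154, sgn +1
I_A²/I_B² = (2/77)/(1/154) = 4/1

4/1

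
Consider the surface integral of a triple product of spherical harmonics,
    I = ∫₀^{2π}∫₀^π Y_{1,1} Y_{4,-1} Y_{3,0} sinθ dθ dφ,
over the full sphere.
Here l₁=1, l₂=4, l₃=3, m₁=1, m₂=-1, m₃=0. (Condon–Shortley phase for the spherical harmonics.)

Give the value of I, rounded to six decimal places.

-0.194664

Checks pass: Σm=0; 8 even; l₃=3∈[3,5].
(2·1+1)(2·4+1)(2·3+1) = 189
Δ: 2! 0! 6! / 9! → 1/252
sum: t=1:−1/36 = -1/36
3j²(1 4 3; 0 0 0) = Δ·Π!·Σ² = 4/63  (sign +1)
sum: t=0:+1/72 = 1/72
3j²(1 4 3; 1 -1 0) = Δ·Π!·Σ² = 5/126  (sign -1)
combine: 4πI² = 189·4/63·5/126 = 10/21
take √, sign -1: I = -0.19466390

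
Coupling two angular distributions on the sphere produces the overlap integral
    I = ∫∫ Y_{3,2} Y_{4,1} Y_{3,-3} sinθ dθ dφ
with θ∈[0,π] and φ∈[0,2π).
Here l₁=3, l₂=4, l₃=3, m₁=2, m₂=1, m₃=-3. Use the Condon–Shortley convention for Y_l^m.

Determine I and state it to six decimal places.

Checks pass: Σm=0; 10 even; l₃=3∈[1,7].
(2·3+1)(2·4+1)(2·3+1) = 441
Δ: 4! 2! 4! / 11! → 1/34650
sum: t=1:−1/72 t=2:+1/16 t=3:−1/72 = 5/144
3j²(3 4 3; 0 0 0) = Δ·Π!·Σ² = 2/77  (sign -1)
sum: t=1:−1/288 = -1/288
3j²(3 4 3; 2 1 -3) = Δ·Π!·Σ² = 5/231  (sign -1)
combine: 4πI² = 441·2/77·5/231 = 30/121
take √, sign +1: I = 0.14046335

0.140463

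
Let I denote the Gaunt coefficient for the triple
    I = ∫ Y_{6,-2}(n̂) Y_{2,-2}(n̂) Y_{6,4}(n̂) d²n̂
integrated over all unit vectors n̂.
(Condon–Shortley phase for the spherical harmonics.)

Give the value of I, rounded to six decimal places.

Checks pass: Σm=0; 14 even; l₃=6∈[4,8].
(2·6+1)(2·2+1)(2·6+1) = 845
Δ: 2! 10! 2! / 15! → 1/90090
sum: t=0:+1/69120 t=1:−1/14400 t=2:+1/69120 = -7/172800
3j²(6 2 6; 0 0 0) = Δ·Π!·Σ² = 14/715  (sign -1)
sum: t=0:+1/322560 = 1/322560
3j²(6 2 6; -2 -2 4) = Δ·Π!·Σ² = 18/1001  (sign +1)
combine: 4πI² = 845·14/715·18/1001 = 36/121
take √, sign -1: I = -0.15386989

-0.153870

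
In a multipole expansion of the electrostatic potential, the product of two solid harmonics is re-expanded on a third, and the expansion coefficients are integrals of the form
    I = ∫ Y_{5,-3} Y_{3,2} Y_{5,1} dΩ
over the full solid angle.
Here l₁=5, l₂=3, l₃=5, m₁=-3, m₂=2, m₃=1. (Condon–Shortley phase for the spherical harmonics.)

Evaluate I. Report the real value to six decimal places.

0.000000

L=13 odd ⇒ parity kills the (l;000) factor ⇒ I = 0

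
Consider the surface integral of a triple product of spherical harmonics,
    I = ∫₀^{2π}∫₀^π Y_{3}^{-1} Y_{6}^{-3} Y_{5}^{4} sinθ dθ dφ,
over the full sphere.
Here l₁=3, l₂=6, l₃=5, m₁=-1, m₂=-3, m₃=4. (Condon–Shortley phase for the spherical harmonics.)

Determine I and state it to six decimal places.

m-sum 0 ✓  L=14 even ✓  3≤5≤9 ✓
Π(2lᵢ+1) = 7×13×11 = 1001
triangle coeff Δ(3,6,5) = 1/675675
Σ_t [1,3]: t=1:−1/8640 t=2:+1/2304 t=3:−1/8640 = 7/34560
(3j)²=7/429 [(3 6 5; 0 0 0)], sign=-1
Σ_t [2,3]: t=2:+1/40320 t=3:−1/241920 = 1/48384
(3j)²=24/1001 [(3 6 5; -1 -3 4)], sign=-1
⇒ 4πI² = 56/143
I = (+1)√(56/143/(4π)) = 0.17653103

0.176531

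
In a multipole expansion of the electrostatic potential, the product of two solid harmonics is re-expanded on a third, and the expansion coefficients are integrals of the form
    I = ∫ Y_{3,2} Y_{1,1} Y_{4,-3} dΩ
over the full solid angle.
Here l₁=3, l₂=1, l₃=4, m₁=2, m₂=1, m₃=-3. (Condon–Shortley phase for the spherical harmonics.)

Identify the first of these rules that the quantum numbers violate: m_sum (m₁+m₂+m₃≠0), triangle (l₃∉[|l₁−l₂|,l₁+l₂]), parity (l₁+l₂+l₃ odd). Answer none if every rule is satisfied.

none

m₁+m₂+m₃ = 2 + 1 − 3 = 0  ✓
triangle: |3−1|=2 ≤ l₃=4 ≤ 3+1=4  ✓
parity: l₁+l₂+l₃ = 8 is even  ✓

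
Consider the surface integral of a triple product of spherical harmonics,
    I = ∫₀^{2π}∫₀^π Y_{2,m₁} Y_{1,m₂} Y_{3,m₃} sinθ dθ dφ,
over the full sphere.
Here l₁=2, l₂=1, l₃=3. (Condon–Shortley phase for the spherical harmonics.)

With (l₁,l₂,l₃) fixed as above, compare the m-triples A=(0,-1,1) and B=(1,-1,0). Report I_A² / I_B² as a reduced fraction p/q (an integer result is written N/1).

Same 2,1,3: normalisation and zero-m 3j drop out of the ratio.
A: Δ: 0! 4! 2! / 7! → 1/105; sum: t=0:+1/8 = 1/8; 3j²(2 1 3; 0 -1 1) = Δ·Π!·Σ² = 2/35  (sign +1)
B: Δ: 0! 4! 2! / 7! → 1/105; sum: t=0:+1/12 = 1/12; 3j²(2 1 3; 1 -1 0) = Δ·Π!·Σ² = 1/35  (sign -1)
I_A²/I_B² = (2/35)/(1/35) = 2/1

2/1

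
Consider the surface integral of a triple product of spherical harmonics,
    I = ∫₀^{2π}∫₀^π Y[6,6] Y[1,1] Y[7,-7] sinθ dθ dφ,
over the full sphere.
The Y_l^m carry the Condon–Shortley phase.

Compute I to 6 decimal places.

-0.333779

m-sum 0 ✓  L=14 even ✓  5≤7≤7 ✓
Π(2lᵢ+1) = 13×3×15 = 585
triangle coeff Δ(6,1,7) = 1/1365
Σ_t [0,0]: t=0:+1/518400 = 1/518400
(3j)²=7/195 [(6 1 7; 0 0 0)], sign=-1
Σ_t [0,0]: t=0:+1/958003200 = 1/958003200
(3j)²=1/15 [(6 1 7; 6 1 -7)], sign=+1
⇒ 4πI² = 7/5
I = (-1)√(7/5/(4π)) = -0.33377906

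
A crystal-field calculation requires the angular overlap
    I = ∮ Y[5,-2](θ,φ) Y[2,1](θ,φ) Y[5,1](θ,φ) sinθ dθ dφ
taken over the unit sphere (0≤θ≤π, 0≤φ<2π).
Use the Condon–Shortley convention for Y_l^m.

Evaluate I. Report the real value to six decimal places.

0.104819

m-sum 0 ✓  L=12 even ✓  3≤5≤7 ✓
Π(2lᵢ+1) = 11×5×11 = 605
triangle coeff Δ(5,2,5) = 1/38610
Σ_t [0,2]: t=0:+1/2880 t=1:−1/576 t=2:+1/2880 = -1/960
(3j)²=10/429 [(5 2 5; 0 0 0)], sign=+1
Σ_t [1,2]: t=1:−1/2880 t=2:+1/1440 = 1/2880
(3j)²=7/715 [(5 2 5; -2 1 1)], sign=+1
⇒ 4πI² = 70/507
I = (+1)√(70/507/(4π)) = 0.10481902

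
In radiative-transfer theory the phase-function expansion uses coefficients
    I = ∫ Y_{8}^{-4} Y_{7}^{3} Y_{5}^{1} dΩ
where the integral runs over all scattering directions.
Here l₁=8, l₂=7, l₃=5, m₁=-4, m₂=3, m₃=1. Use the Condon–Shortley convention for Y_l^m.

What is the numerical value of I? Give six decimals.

m-sum 0 ✓  L=20 even ✓  1≤5≤15 ✓
Π(2lᵢ+1) = 17×15×11 = 2805
triangle coeff Δ(8,7,5) = 1/814773960
Σ_t [3,7]: t=3:−1/87091200 t=4:+1/4976640 t=5:−1/2073600 t=6:+1/4976640 t=7:−1/87091200 = -1/9676800
(3j)²=360/46189 [(8 7 5; 0 0 0)], sign=+1
Σ_t [6,10]: t=6:+1/298598400 t=7:−1/21772800 t=8:+1/15482880 t=9:−1/78382080 t=10:+1/4180377600 = 17/1791590400
(3j)²=17/8892 [(8 7 5; -4 3 1)], sign=+1
⇒ 4πI² = 2550/61009
I = (+1)√(2550/61009/(4π)) = 0.05767242

0.057672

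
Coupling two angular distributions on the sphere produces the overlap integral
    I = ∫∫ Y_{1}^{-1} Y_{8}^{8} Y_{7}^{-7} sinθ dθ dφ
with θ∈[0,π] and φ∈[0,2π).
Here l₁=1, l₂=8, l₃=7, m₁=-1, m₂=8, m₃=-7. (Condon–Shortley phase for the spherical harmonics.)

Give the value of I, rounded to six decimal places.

Checks pass: Σm=0; 16 even; l₃=7∈[7,9].
(2·1+1)(2·8+1)(2·7+1) = 765
Δ: 2! 0! 14! / 17! → 1/2040
sum: t=1:−1/25401600 = -1/25401600
3j²(1 8 7; 0 0 0) = Δ·Π!·Σ² = 8/255  (sign +1)
sum: t=2:+1/174356582400 = 1/174356582400
3j²(1 8 7; -1 8 -7) = Δ·Π!·Σ² = 1/17  (sign +1)
combine: 4πI² = 765·8/255·1/17 = 24/17
take √, sign +1: I = 0.33517856

0.335179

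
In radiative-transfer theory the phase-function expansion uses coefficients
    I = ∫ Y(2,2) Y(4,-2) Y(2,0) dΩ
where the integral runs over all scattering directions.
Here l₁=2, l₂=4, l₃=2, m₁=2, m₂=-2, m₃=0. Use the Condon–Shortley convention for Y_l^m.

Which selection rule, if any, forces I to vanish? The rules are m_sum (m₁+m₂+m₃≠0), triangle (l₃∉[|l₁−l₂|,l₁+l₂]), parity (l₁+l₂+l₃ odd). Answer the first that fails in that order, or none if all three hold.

Σmᵢ = 0  ✓
l₃∈[|l₁−l₂|,l₁+l₂]=[2,6], have l₃=2  ✓
Σlᵢ = 8 ⇒ even  ✓

none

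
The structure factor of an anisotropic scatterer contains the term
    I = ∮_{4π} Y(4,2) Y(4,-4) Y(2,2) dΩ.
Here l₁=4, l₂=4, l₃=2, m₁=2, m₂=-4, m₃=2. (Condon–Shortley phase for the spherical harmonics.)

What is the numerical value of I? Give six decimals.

-0.106180

Rules hold: Σm=0, L=10 even, 0≤2≤8.
N = 9·9·5 = 405
Δ = 6!·2!·2!/11! = 1/13860
Racah Σ t=2..4: t=2:+1/192 t=3:−1/36 t=4:+1/192 = -5/288
⇒ 3j(4 4 2; 0 0 0)² = 20/693, sgn -1
Racah Σ t=0..0: t=0:+1/2880 = 1/2880
⇒ 3j(4 4 2; 2 -4 2)² = 2/165, sgn +1
4πI² = N·(3j₀)²·(3jₘ)² = 120/847
I = -1·√(0.141677/4π) = -0.10618031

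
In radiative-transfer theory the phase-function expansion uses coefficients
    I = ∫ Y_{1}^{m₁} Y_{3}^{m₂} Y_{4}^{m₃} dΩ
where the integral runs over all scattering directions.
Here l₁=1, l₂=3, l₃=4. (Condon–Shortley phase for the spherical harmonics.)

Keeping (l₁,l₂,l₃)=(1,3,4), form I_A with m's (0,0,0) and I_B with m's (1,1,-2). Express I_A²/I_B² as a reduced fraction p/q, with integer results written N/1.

Shared (l₁,l₂,l₃)=(1,3,4): N and (l;000)² cancel in I_A²/I_B².
A: Δ = 0!·2!·6!/9! = 1/252; Racah Σ t=0..0: t=0:+1/36 = 1/36; ⇒ 3j(1 3 4; 0 0 0)² = 4/63, sgn +1
B: Δ = 0!·2!·6!/9! = 1/252; Racah Σ t=0..0: t=0:+1/96 = 1/96; ⇒ 3j(1 3 4; 1 1 -2)² = 5/84, sgn +1
I_A²/I_B² = (4/63)/(5/84) = 16/15

16/15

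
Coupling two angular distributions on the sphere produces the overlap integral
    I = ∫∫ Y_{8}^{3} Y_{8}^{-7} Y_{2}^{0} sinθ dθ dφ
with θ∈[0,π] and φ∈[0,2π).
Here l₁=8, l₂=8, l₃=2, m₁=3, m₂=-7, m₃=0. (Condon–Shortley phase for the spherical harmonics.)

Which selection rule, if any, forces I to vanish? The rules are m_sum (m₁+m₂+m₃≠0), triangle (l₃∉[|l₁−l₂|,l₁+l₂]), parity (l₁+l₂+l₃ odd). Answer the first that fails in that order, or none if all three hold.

m_sum

m₁+m₂+m₃ = 3 − 7 + 0 = -4  ✗
triangle: |8−8|=0 ≤ l₃=2 ≤ 8+8=16
parity: l₁+l₂+l₃ = 18 is even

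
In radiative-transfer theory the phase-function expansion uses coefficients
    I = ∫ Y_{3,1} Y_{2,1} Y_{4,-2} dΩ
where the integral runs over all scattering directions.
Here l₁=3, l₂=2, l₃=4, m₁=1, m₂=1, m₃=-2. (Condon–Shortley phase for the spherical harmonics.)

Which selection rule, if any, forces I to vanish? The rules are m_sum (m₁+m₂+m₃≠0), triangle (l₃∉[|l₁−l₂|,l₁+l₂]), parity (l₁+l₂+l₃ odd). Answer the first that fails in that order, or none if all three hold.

m₁+m₂+m₃ = 1 + 1 − 2 = 0  ✓
triangle: |3−2|=1 ≤ l₃=4 ≤ 3+2=5  ✓
parity: l₁+l₂+l₃ = 9 is odd  ✗

parity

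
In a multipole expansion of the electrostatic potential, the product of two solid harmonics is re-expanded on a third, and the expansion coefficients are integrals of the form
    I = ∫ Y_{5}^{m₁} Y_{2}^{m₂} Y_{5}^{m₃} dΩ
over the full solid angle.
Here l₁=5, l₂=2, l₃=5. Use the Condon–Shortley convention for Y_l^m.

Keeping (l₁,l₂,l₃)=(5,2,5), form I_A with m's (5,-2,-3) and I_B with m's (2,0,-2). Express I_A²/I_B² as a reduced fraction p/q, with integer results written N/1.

5/6

Same 5,2,5: normalisation and zero-m 3j drop out of the ratio.
A: Δ: 2! 8! 2! / 13! → 1/38610; sum: t=0:+1/161280 = 1/161280; 3j²(5 2 5; 5 -2 -3) = Δ·Π!·Σ² = 1/143  (sign +1)
B: Δ: 2! 8! 2! / 13! → 1/38610; sum: t=0:+1/2880 t=1:−1/1440 t=2:+1/20160 = -1/3360; 3j²(5 2 5; 2 0 -2) = Δ·Π!·Σ² = 6/715  (sign +1)
I_A²/I_B² = (1/143)/(6/715) = 5/6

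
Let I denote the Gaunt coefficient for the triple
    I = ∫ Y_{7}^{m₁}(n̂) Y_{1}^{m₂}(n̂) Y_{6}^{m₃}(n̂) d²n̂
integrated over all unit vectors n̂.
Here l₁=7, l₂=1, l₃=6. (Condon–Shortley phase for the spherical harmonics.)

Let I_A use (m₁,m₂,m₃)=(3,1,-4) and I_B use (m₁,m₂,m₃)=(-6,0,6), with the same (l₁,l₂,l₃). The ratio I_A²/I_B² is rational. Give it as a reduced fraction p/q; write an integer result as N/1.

Same 7,1,6: normalisation and zero-m 3j drop out of the ratio.
A: Δ: 2! 12! 0! / 15! → 1/1365; sum: t=2:+1/14515200 = 1/14515200; 3j²(7 1 6; 3 1 -4) = Δ·Π!·Σ² = 2/455  (sign +1)
B: Δ: 2! 12! 0! / 15! → 1/1365; sum: t=1:−1/479001600 = -1/479001600; 3j²(7 1 6; -6 0 6) = Δ·Π!·Σ² = 1/105  (sign -1)
I_A²/I_B² = (2/455)/(1/105) = 6/13

6/13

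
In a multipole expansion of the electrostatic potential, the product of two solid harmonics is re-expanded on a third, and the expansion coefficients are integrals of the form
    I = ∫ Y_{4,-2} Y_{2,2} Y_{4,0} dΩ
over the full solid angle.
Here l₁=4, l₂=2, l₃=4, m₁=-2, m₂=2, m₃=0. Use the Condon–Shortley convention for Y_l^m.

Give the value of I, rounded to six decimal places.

m-sum 0 ✓  L=10 even ✓  2≤4≤6 ✓
Π(2lᵢ+1) = 9×5×9 = 405
triangle coeff Δ(4,2,4) = 1/13860
Σ_t [0,2]: t=0:+1/192 t=1:−1/36 t=2:+1/192 = -5/288
(3j)²=20/693 [(4 2 4; 0 0 0)], sign=-1
Σ_t [2,2]: t=2:+1/192 = 1/192
(3j)²=3/77 [(4 2 4; -2 2 0)], sign=+1
⇒ 4πI² = 2700/5929
I = (-1)√(2700/5929/(4π)) = -0.19036462

-0.190365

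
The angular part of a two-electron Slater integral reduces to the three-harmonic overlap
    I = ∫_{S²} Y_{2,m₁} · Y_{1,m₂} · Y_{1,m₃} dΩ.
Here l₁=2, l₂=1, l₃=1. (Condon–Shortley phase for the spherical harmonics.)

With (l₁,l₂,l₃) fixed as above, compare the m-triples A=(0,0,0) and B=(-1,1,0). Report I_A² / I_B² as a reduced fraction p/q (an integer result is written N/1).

Shared (l₁,l₂,l₃)=(2,1,1): N and (l;000)² cancel in I_A²/I_B².
A: Δ = 2!·2!·0!/5! = 1/30; Racah Σ t=1..1: t=1:−1/1 = -1/1; ⇒ 3j(2 1 1; 0 0 0)² = 2/15, sgn +1
B: Δ = 2!·2!·0!/5! = 1/30; Racah Σ t=2..2: t=2:+1/2 = 1/2; ⇒ 3j(2 1 1; -1 1 0)² = 1/10, sgn -1
I_A²/I_B² = (2/15)/(1/10) = 4/3

4/3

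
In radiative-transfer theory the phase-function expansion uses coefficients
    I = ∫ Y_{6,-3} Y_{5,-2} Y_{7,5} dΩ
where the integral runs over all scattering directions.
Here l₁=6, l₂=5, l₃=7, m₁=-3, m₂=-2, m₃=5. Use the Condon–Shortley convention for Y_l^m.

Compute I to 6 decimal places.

m-sum 0 ✓  L=18 even ✓  1≤7≤11 ✓
Π(2lᵢ+1) = 13×11×15 = 2145
triangle coeff Δ(6,5,7) = 1/174594420
Σ_t [0,4]: t=0:+1/4147200 t=1:−1/207360 t=2:+1/82944 t=3:−1/207360 t=4:+1/4147200 = 1/345600
(3j)²=420/46189 [(6 5 7; 0 0 0)], sign=-1
Σ_t [1,3]: t=1:−1/11612160 t=2:+1/2419200 t=3:−1/6220800 = 29/174182400
(3j)²=841/83980 [(6 5 7; -3 -2 5)], sign=+1
⇒ 4πI² = 264915/1356277
I = (-1)√(264915/1356277/(4π)) = -0.12467350

-0.124673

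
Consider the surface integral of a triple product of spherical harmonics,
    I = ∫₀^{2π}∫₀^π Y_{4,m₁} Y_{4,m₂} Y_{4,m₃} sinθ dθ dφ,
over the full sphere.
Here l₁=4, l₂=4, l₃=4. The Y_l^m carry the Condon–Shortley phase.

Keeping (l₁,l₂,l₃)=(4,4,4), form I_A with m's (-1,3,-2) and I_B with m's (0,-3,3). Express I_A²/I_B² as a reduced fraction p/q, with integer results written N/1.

Shared (l₁,l₂,l₃)=(4,4,4): N and (l;000)² cancel in I_A²/I_B².
A: Δ = 4!·4!·4!/13! = 1/450450; Racah Σ t=3..4: t=3:−1/576 t=4:+1/864 = -1/1728; ⇒ 3j(4 4 4; -1 3 -2)² = 5/1287, sgn -1
B: Δ = 4!·4!·4!/13! = 1/450450; Racah Σ t=0..1: t=0:+1/3456 t=1:−1/864 = -1/1152; ⇒ 3j(4 4 4; 0 -3 3)² = 7/286, sgn +1
I_A²/I_B² = (5/1287)/(7/286) = 10/63

10/63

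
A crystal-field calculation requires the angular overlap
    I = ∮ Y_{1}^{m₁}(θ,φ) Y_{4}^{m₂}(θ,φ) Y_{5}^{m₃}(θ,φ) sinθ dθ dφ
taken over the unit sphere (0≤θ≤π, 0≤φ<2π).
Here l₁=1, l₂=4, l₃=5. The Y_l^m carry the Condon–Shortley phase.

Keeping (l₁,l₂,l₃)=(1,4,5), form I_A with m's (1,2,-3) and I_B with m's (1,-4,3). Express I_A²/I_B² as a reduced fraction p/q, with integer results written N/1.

28/1

Same 1,4,5: normalisation and zero-m 3j drop out of the ratio.
A: Δ: 0! 2! 8! / 11! → 1/495; sum: t=0:+1/2880 = 1/2880; 3j²(1 4 5; 1 2 -3) = Δ·Π!·Σ² = 28/495  (sign +1)
B: Δ: 0! 2! 8! / 11! → 1/495; sum: t=0:+1/80640 = 1/80640; 3j²(1 4 5; 1 -4 3) = Δ·Π!·Σ² = 1/495  (sign +1)
I_A²/I_B² = (28/495)/(1/495) = 28/1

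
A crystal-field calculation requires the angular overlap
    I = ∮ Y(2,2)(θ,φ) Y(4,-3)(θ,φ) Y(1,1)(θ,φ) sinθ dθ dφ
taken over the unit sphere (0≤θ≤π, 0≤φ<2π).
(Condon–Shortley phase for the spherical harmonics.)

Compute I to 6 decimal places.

l₃=1 ∉ [2,6] — triangle fails ⇒ I = 0

0.000000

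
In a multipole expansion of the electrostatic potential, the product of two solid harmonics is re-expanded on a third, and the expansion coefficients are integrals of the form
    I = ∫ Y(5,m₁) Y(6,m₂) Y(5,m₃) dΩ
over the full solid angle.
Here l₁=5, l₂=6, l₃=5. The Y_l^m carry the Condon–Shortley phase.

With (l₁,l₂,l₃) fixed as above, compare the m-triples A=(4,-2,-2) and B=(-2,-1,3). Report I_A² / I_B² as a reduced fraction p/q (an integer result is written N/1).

45/1

Same 5,6,5: normalisation and zero-m 3j drop out of the ratio.
A: Δ: 6! 4! 6! / 17! → 1/28588560; sum: t=0:+1/207360 t=1:−1/103680 = -1/207360; 3j²(5 6 5; 4 -2 -2) = Δ·Π!·Σ² = 21/2431  (sign +1)
B: Δ: 6! 4! 6! / 17! → 1/28588560; sum: t=3:−1/41472 t=4:+1/34560 t=5:−1/345600 = 1/518400; 3j²(5 6 5; -2 -1 3) = Δ·Π!·Σ² = 7/36465  (sign +1)
I_A²/I_B² = (21/2431)/(7/36465) = 45/1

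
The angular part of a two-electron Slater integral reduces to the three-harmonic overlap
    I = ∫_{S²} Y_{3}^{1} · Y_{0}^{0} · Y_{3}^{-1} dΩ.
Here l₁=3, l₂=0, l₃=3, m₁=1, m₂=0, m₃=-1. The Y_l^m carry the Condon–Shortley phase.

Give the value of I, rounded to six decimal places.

Checks pass: Σm=0; 6 even; l₃=3∈[3,3].
(2·3+1)(2·0+1)(2·3+1) = 49
Δ: 0! 6! 0! / 7! → 1/7
sum: t=0:+1/36 = 1/36
3j²(3 0 3; 0 0 0) = Δ·Π!·Σ² = 1/7  (sign -1)
sum: t=0:+1/48 = 1/48
3j²(3 0 3; 1 0 -1) = Δ·Π!·Σ² = 1/7  (sign +1)
combine: 4πI² = 49·1/7·1/7 = 1/1
take √, sign -1: I = -0.28209479

-0.282095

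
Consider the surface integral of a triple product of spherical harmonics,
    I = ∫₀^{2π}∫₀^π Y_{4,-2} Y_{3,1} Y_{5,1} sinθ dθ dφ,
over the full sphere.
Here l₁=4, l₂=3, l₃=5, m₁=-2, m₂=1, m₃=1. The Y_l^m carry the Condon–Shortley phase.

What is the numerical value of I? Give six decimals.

m-sum 0 ✓  L=12 even ✓  1≤5≤7 ✓
Π(2lᵢ+1) = 9×7×11 = 693
triangle coeff Δ(4,3,5) = 1/180180
Σ_t [0,2]: t=0:+1/576 t=1:−1/144 t=2:+1/576 = -1/288
(3j)²=20/1001 [(4 3 5; 0 0 0)], sign=+1
Σ_t [0,2]: t=0:+1/34560 t=1:−1/720 t=2:+1/384 = 43/34560
(3j)²=1849/180180 [(4 3 5; -2 1 1)], sign=+1
⇒ 4πI² = 1849/13013
I = (+1)√(1849/13013/(4π)) = 0.10633465

0.106335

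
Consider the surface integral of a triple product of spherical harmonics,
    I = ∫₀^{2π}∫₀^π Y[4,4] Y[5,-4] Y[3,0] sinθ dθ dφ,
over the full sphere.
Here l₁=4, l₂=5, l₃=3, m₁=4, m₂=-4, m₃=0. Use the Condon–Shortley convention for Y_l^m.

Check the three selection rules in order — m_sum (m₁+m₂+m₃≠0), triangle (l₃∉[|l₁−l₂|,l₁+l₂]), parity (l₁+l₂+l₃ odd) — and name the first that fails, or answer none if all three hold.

none

Σmᵢ = 0  ✓
l₃∈[|l₁−l₂|,l₁+l₂]=[1,9], have l₃=3  ✓
Σlᵢ = 12 ⇒ even  ✓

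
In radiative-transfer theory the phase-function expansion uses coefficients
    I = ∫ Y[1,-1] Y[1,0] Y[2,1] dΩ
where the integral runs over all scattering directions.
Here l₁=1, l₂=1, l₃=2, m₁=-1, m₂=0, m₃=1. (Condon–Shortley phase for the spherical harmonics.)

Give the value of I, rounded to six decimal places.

Checks pass: Σm=0; 4 even; l₃=2∈[0,2].
(2·1+1)(2·1+1)(2·2+1) = 45
Δ: 0! 2! 2! / 5! → 1/30
sum: t=0:+1/1 = 1/1
3j²(1 1 2; 0 0 0) = Δ·Π!·Σ² = 2/15  (sign +1)
sum: t=0:+1/2 = 1/2
3j²(1 1 2; -1 0 1) = Δ·Π!·Σ² = 1/10  (sign -1)
combine: 4πI² = 45·2/15·1/10 = 3/5
take √, sign -1: I = -0.21850969

-0.218510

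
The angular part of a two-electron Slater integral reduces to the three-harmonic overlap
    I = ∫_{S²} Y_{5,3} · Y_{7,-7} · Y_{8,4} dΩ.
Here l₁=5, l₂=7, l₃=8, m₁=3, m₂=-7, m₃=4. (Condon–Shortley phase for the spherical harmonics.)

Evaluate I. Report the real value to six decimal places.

0.099372

m-sum 0 ✓  L=20 even ✓  2≤8≤12 ✓
Π(2lᵢ+1) = 11×15×17 = 2805
triangle coeff Δ(5,7,8) = 1/814773960
Σ_t [0,4]: t=0:+1/87091200 t=1:−1/4976640 t=2:+1/2073600 t=3:−1/4976640 t=4:+1/87091200 = 1/9676800
(3j)²=360/46189 [(5 7 8; 0 0 0)], sign=+1
Σ_t [0,0]: t=0:+1/4180377600 = 1/4180377600
(3j)²=11/1938 [(5 7 8; 3 -7 4)], sign=+1
⇒ 4πI² = 9900/79781
I = (+1)√(9900/79781/(4π)) = 0.09937175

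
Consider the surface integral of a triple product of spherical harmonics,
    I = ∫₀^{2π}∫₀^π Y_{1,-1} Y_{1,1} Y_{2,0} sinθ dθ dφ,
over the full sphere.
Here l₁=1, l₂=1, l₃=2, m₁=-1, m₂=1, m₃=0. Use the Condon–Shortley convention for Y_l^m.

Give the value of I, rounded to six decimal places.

m-sum 0 ✓  L=4 even ✓  0≤2≤2 ✓
Π(2lᵢ+1) = 3×3×5 = 45
triangle coeff Δ(1,1,2) = 1/30
Σ_t [0,0]: t=0:+1/1 = 1/1
(3j)²=2/15 [(1 1 2; 0 0 0)], sign=+1
Σ_t [0,0]: t=0:+1/4 = 1/4
(3j)²=1/30 [(1 1 2; -1 1 0)], sign=+1
⇒ 4πI² = 1/5
I = (+1)√(1/5/(4π)) = 0.12615663

0.126157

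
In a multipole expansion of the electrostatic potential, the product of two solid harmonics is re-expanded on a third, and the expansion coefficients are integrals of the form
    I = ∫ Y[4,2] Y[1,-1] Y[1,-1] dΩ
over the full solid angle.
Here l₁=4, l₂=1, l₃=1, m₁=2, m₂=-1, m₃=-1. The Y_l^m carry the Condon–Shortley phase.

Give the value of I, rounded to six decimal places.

triangle: need 3≤l₃≤5, have 1; I=0

0.000000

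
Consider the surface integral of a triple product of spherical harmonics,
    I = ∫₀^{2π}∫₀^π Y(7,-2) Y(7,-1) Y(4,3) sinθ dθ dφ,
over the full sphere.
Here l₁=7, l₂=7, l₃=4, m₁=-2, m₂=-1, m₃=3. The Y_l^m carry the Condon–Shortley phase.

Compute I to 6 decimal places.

-0.033455

Checks pass: Σm=0; 18 even; l₃=4∈[0,14].
(2·7+1)(2·7+1)(2·4+1) = 2025
Δ: 10! 4! 4! / 19! → 1/58198140
sum: t=3:−1/17418240 t=4:+1/622080 t=5:−1/230400 t=6:+1/622080 t=7:−1/17418240 = -1/806400
3j²(7 7 4; 0 0 0) = Δ·Π!·Σ² = 2268/230945  (sign -1)
sum: t=5:−1/2073600 t=6:+1/2488320 = -1/12441600
3j²(7 7 4; -2 -1 3) = Δ·Π!·Σ² = 98/138567  (sign +1)
combine: 4πI² = 2025·2268/230945·98/138567 = 30005640/2133423721
take √, sign -1: I = -0.03345476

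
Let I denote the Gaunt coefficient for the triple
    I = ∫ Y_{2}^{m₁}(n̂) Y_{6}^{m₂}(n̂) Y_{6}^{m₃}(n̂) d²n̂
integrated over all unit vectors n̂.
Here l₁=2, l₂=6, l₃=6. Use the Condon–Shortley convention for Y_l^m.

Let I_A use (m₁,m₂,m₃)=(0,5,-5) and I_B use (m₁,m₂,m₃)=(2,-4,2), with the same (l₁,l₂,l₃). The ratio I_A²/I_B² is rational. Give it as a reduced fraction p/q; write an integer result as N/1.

121/180

Shared (l₁,l₂,l₃)=(2,6,6): N and (l;000)² cancel in I_A²/I_B².
A: Δ = 2!·2!·10!/15! = 1/90090; Racah Σ t=1..2: t=1:−1/3628800 t=2:+1/1451520 = 1/2419200; ⇒ 3j(2 6 6; 0 5 -5)² = 11/910, sgn -1
B: Δ = 2!·2!·10!/15! = 1/90090; Racah Σ t=0..0: t=0:+1/322560 = 1/322560; ⇒ 3j(2 6 6; 2 -4 2)² = 18/1001, sgn +1
I_A²/I_B² = (11/910)/(18/1001) = 121/180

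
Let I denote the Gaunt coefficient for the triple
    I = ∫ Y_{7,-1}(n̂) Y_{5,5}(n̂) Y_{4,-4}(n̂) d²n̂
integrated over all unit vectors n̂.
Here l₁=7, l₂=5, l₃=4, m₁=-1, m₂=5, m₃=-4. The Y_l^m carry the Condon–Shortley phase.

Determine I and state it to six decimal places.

Checks pass: Σm=0; 16 even; l₃=4∈[2,12].
(2·7+1)(2·5+1)(2·4+1) = 1485
Δ: 8! 6! 2! / 17! → 1/6126120
sum: t=3:−1/69120 t=4:+1/20736 t=5:−1/69120 = 1/51840
3j²(7 5 4; 0 0 0) = Δ·Π!·Σ² = 280/21879  (sign +1)
sum: t=8:+1/58060800 = 1/58060800
3j²(7 5 4; -1 5 -4) = Δ·Π!·Σ² = 1/4862  (sign +1)
combine: 4πI² = 1485·280/21879·1/4862 = 2100/537251
take √, sign +1: I = 0.01763665

0.017637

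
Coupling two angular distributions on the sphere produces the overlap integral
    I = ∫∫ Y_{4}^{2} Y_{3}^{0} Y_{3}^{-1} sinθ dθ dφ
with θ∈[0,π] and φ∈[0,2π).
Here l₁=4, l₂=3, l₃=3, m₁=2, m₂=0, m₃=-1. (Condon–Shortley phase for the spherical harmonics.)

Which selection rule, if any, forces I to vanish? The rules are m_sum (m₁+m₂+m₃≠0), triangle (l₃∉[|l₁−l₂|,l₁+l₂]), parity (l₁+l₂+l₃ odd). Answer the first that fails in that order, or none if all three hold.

m₁+m₂+m₃ = 2 + 0 − 1 = 1  ✗
triangle: |4−3|=1 ≤ l₃=3 ≤ 4+3=7
parity: l₁+l₂+l₃ = 10 is even

m_sum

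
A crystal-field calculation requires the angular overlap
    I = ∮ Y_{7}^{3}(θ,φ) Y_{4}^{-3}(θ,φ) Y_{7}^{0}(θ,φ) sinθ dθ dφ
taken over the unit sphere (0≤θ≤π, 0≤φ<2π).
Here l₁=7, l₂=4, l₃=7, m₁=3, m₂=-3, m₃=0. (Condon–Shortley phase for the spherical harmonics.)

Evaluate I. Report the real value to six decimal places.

Checks pass: Σm=0; 18 even; l₃=7∈[3,11].
(2·7+1)(2·4+1)(2·7+1) = 2025
Δ: 4! 10! 4! / 19! → 1/58198140
sum: t=0:+1/17418240 t=1:−1/622080 t=2:+1/230400 t=3:−1/622080 t=4:+1/17418240 = 1/806400
3j²(7 4 7; 0 0 0) = Δ·Π!·Σ² = 2268/230945  (sign -1)
sum: t=0:+1/2488320 t=1:−1/4354560 = 1/5806080
3j²(7 4 7; 3 -3 0) = Δ·Π!·Σ² = 525/92378  (sign -1)
combine: 4πI² = 2025·2268/230945·525/92378 = 241116750/2133423721
take √, sign +1: I = 0.09483534

0.094835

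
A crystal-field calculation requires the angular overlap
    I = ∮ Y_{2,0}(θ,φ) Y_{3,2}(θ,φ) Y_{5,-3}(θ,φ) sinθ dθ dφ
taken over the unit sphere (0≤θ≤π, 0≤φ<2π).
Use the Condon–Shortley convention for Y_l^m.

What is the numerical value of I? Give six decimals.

m-sum = 0 + 2 − 3 = -1 ≠ 0 ⇒ I = 0

0.000000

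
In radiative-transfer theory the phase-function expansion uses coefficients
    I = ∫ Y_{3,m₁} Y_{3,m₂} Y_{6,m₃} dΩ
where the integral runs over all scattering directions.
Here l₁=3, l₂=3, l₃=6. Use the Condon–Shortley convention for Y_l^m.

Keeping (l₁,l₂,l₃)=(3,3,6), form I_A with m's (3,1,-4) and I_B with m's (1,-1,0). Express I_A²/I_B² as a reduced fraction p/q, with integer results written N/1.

14/15

Same 3,3,6: normalisation and zero-m 3j drop out of the ratio.
A: Δ: 0! 6! 6! / 13! → 1/12012; sum: t=0:+1/34560 = 1/34560; 3j²(3 3 6; 3 1 -4) = Δ·Π!·Σ² = 5/286  (sign +1)
B: Δ: 0! 6! 6! / 13! → 1/12012; sum: t=0:+1/2304 = 1/2304; 3j²(3 3 6; 1 -1 0) = Δ·Π!·Σ² = 75/4004  (sign +1)
I_A²/I_B² = (5/286)/(75/4004) = 14/15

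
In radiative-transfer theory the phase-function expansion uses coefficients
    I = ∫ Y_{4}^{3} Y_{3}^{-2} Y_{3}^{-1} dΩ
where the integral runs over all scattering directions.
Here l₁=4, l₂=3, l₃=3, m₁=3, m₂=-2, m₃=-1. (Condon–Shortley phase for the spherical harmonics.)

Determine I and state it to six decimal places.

m-sum 0 ✓  L=10 even ✓  1≤3≤7 ✓
Π(2lᵢ+1) = 9×7×7 = 441
triangle coeff Δ(4,3,3) = 1/34650
Σ_t [1,3]: t=1:−1/72 t=2:+1/16 t=3:−1/72 = 5/144
(3j)²=2/77 [(4 3 3; 0 0 0)], sign=-1
Σ_t [0,1]: t=0:+1/144 t=1:−1/288 = 1/288
(3j)²=1/99 [(4 3 3; 3 -2 -1)], sign=+1
⇒ 4πI² = 14/121
I = (-1)√(14/121/(4π)) = -0.09595473

-0.095955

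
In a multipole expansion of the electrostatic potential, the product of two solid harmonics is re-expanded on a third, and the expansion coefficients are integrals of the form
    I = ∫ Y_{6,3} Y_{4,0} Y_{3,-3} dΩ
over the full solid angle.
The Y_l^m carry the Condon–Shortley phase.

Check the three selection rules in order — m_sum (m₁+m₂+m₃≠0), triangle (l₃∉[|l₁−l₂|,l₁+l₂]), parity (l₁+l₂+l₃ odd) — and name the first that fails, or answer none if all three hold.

parity

azimuthal sum: 3 + 0 − 3 = 0  ✓
2 ≤ 3 ≤ 10 (triangle on l)  ✓
L = 6 + 4 + 3 = 13 (odd)  ✗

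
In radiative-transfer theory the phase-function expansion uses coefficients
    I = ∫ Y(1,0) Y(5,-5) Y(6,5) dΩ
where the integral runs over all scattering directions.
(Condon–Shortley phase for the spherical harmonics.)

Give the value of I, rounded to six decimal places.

-0.135514

m-sum 0 ✓  L=12 even ✓  4≤6≤6 ✓
Π(2lᵢ+1) = 3×11×13 = 429
triangle coeff Δ(1,5,6) = 1/858
Σ_t [0,0]: t=0:+1/14400 = 1/14400
(3j)²=6/143 [(1 5 6; 0 0 0)], sign=+1
Σ_t [0,0]: t=0:+1/3628800 = 1/3628800
(3j)²=1/78 [(1 5 6; 0 -5 5)], sign=-1
⇒ 4πI² = 3/13
I = (-1)√(3/13/(4π)) = -0.13551395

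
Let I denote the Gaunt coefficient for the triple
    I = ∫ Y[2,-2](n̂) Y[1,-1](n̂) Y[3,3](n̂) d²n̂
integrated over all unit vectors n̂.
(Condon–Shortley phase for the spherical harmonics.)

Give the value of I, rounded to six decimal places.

m-sum 0 ✓  L=6 even ✓  1≤3≤3 ✓
Π(2lᵢ+1) = 5×3×7 = 105
triangle coeff Δ(2,1,3) = 1/105
Σ_t [0,0]: t=0:+1/4 = 1/4
(3j)²=3/35 [(2 1 3; 0 0 0)], sign=-1
Σ_t [0,0]: t=0:+1/48 = 1/48
(3j)²=1/7 [(2 1 3; -2 -1 3)], sign=+1
⇒ 4πI² = 9/7
I = (-1)√(9/7/(4π)) = -0.31986543

-0.319865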